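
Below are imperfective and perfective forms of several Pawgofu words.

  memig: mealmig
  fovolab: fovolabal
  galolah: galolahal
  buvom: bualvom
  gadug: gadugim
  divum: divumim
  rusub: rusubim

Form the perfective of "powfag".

powfagal

"powfag" has last vowel 'a'. The stems whose last vowel is 'a' (fovolab → fovolabal, galolah → galolahal) add -al.
So powfag → powfagal.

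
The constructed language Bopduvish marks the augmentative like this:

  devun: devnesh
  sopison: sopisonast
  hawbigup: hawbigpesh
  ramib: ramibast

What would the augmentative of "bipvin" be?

devun and sopison both end in -n yet inflect differently (devnesh, sopisonast), so the final letter is not what conditions the rule; the last vowel is.
"bipvin" has last vowel 'i'. The one such stem in the data (ramib → ramibast) adds -ast, so the same rule applies.
So bipvin → bipvinast.

bipvinast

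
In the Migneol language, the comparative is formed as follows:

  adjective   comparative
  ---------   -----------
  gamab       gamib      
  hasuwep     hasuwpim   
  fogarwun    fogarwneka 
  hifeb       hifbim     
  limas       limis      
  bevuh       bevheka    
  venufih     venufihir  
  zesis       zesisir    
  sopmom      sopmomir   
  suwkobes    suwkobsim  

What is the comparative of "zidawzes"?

zidawzsim

"zidawzes" has last vowel 'e'. The stems whose last vowel is 'e' (hasuwep → hasuwpim, suwkobes → suwkobsim, hifeb → hifbim) delete the last vowel and add -im.
The other patterns: stems whose last vowel is 'u' delete the last vowel and add -eka; stems whose last vowel is 'i' or 'o' add -ir; stems whose last vowel is 'a' change the last vowel to 'i'.
So zidawzes → zidawzsim.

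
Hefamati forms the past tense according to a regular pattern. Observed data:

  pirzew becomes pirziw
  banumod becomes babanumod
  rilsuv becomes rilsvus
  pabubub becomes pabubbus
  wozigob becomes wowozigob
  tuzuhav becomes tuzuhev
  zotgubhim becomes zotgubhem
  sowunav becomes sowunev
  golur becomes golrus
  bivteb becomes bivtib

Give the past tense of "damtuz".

damtzus

pabubub and wozigob both end in -b yet inflect differently (pabubbus, wowozigob), so the final letter is not what conditions the rule; the last vowel is.
"damtuz" has last vowel 'u'. The stems whose last vowel is 'u' (rilsuv → rilsvus, golur → golrus, pabubub → pabubbus) delete the last vowel and add -us.
So damtuz → damtzus.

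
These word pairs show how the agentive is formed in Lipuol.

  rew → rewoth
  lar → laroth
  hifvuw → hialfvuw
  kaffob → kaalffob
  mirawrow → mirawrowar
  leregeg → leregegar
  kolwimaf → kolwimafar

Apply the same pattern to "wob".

woboth

rew and hifvuw both end in -w yet inflect differently (rewoth, hialfvuw), so the final letter is not what conditions the rule; the number of vowels is.
"wob" has 1 vowel. The stems with 1 vowel (rew → rewoth, lar → laroth) add -oth.
The other patterns: stems with 2 vowels insert -al- after the first vowel; stems with 3 vowels add -ar.
So wob → woboth.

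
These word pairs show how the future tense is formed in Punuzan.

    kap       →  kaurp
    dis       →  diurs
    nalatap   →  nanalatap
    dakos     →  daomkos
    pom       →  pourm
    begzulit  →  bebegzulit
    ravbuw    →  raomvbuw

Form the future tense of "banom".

dis and dakos both end in -s yet inflect differently (diurs, daomkos), so the final letter is not what conditions the rule; the number of vowels is.
"banom" has 2 vowels. The stems with 2 vowels (ravbuw → raomvbuw, dakos → daomkos) insert -om- after the first vowel.
So banom → baomnom.

baomnom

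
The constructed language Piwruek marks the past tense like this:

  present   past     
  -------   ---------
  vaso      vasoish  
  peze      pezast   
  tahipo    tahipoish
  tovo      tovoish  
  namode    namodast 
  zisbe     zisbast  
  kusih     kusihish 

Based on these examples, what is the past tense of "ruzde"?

ruzdast

zisbe and tovo both have 2 vowels yet inflect differently (zisbast, tovoish), so the number of vowels is not what conditions the rule; the final letter is.
"ruzde" ends in -e. The stems ending in -e (zisbe → zisbast, peze → pezast, namode → namodast) drop the final letter and add -ast.
So ruzde → ruzdast.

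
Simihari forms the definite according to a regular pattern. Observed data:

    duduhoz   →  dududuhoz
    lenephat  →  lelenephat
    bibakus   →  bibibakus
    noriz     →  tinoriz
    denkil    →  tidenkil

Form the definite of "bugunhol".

bubugunhol

"bugunhol" has 3 vowels. The stems with 3 vowels (duduhoz → dududuhoz, lenephat → lelenephat, bibakus → bibibakus) repeat the first consonant+vowel as a prefix.
So bugunhol → bubugunhol.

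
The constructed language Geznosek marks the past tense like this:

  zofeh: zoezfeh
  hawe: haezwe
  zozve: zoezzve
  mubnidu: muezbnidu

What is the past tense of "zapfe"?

Every pair shown (zofeh → zoezfeh, hawe → haezwe, zozve → zoezzve, …) follows the same rule: insert -ez- after the first vowel.
So zapfe → zaezpfe.

zaezpfe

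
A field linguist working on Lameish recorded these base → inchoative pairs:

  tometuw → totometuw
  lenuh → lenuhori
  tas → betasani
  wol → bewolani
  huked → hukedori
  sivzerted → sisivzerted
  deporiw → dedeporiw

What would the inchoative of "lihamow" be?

lilihamow

huked and sivzerted both end in -d yet inflect differently (hukedori, sisivzerted), so the final letter is not what conditions the rule; the number of vowels is.
"lihamow" has 3 vowels. The stems with 3 vowels (tometuw → totometuw, deporiw → dedeporiw, sivzerted → sisivzerted) repeat the first consonant+vowel as a prefix.
The other patterns: stems with 1 vowel add be- … -ani around the stem; stems with 2 vowels add -ori.
So lihamow → lilihamow.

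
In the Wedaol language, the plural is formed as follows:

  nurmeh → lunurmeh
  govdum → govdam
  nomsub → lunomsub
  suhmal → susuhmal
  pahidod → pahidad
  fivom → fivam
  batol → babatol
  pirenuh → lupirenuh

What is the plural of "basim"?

basam

"basim" ends in -m. The stems ending in -m (govdum → govdam, fivom → fivam) change the last vowel to 'a'.
The other patterns: stems ending in -l repeat the first consonant+vowel as a prefix; stems ending in -b or -h add the prefix lu-.
So basim → basam.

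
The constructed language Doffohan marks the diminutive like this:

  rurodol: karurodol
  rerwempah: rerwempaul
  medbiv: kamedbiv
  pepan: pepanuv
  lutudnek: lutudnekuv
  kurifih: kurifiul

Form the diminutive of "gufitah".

gufitaul

"gufitah" ends in -h. The stems ending in -h (rerwempah → rerwempaul, kurifih → kurifiul) drop the final letter and add -ul.
The other patterns: stems ending in -l or -v add the prefix ka-; stems ending in -k or -n add -uv.
So gufitah → gufitaul.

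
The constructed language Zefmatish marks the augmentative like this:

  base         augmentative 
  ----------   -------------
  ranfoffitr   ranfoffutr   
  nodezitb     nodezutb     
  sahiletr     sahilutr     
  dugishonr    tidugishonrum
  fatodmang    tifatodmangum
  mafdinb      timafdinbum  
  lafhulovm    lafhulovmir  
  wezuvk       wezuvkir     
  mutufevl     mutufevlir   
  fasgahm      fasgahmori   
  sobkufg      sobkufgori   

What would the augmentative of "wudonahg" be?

wudonahgori

"wudonahg" has second-to-last letter 'h'. The one such stem in the data (fasgahm → fasgahmori) adds -ori, so the same rule applies.
So wudonahg → wudonahgori.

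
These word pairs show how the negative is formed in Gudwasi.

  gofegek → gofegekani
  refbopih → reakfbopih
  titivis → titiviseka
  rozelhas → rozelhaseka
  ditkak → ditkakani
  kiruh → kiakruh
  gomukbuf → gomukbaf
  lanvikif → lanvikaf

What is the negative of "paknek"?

ditkak and rozelhas both have last vowel 'a' yet inflect differently (ditkakani, rozelhaseka), so the last vowel is not what conditions the rule; the final letter is.
"paknek" ends in -k. The stems ending in -k (gofegek → gofegekani, ditkak → ditkakani) add -ani.
The other patterns: stems ending in -h insert -ak- after the first vowel; stems ending in -s add -eka; stems ending in -f change the last vowel to 'a'.
So paknek → paknekani.

paknekani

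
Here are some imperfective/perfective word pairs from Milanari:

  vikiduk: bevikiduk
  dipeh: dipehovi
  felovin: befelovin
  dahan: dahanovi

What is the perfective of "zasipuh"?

"zasipuh" has 3 vowels. The stems with 3 vowels (vikiduk → bevikiduk, felovin → befelovin) add the prefix be-.
So zasipuh → bezasipuh.

bezasipuh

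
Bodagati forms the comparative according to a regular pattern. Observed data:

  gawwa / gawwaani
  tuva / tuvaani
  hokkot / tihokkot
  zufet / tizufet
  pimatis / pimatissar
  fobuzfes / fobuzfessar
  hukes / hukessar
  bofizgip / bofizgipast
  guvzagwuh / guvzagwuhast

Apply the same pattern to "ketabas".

zufet and fobuzfes both have last vowel 'e' yet inflect differently (tizufet, fobuzfessar), so the last vowel is not what conditions the rule; the final letter is.
"ketabas" ends in -s. The stems ending in -s (pimatis → pimatissar, fobuzfes → fobuzfessar, hukes → hukessar) double the final consonant and add -ar.
The other patterns: stems ending in -a add -ani; stems ending in -t add the prefix ti-; stems ending in -h or -p add -ast.
So ketabas → ketabassar.

ketabassar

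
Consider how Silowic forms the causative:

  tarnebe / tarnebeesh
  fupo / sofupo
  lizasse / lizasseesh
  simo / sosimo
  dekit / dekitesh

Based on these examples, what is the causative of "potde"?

potdeesh

fupo and dekit both have 2 vowels yet inflect differently (sofupo, dekitesh), so the number of vowels is not what conditions the rule; the final letter is.
"potde" ends in -e. The stems ending in -e (tarnebe → tarnebeesh, lizasse → lizasseesh) add -esh.
The other pattern: stems ending in -o add the prefix so-.
So potde → potdeesh.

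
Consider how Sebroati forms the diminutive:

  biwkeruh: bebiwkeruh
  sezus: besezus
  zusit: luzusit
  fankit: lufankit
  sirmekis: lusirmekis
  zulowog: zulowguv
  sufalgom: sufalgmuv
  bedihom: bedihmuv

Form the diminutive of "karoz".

karzuv

sezus and sirmekis both end in -s yet inflect differently (besezus, lusirmekis), so the final letter is not what conditions the rule; the last vowel is.
"karoz" has last vowel 'o'. The stems whose last vowel is 'o' (zulowog → zulowguv, sufalgom → sufalgmuv, bedihom → bedihmuv) delete the last vowel and add -uv.
So karoz → karzuv.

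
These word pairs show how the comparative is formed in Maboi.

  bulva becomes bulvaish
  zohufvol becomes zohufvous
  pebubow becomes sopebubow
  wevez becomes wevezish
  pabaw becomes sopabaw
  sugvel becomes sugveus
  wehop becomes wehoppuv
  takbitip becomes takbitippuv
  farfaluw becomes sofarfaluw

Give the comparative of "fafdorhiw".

sofafdorhiw

wehop and pebubow both have last vowel 'o' yet inflect differently (wehoppuv, sopebubow), so the last vowel is not what conditions the rule; the final letter is.
"fafdorhiw" ends in -w. The stems ending in -w (pebubow → sopebubow, farfaluw → sofarfaluw, pabaw → sopabaw) add the prefix so-.
The other patterns: stems ending in -p double the final consonant and add -uv; stems ending in -l drop the final letter and add -us; stems ending in -a or -z add -ish.
So fafdorhiw → sofafdorhiw.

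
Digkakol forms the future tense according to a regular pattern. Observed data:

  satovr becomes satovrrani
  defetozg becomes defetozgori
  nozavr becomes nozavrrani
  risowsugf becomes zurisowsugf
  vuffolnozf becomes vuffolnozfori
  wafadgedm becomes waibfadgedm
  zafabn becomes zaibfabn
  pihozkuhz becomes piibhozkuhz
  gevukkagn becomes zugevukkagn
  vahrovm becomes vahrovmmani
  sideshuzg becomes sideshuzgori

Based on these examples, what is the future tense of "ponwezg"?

ponwezgori

vuffolnozf and risowsugf both end in -f yet inflect differently (vuffolnozfori, zurisowsugf), so the final letter is not what conditions the rule; the second-to-last letter is.
"ponwezg" has second-to-last letter 'z'. The stems whose second-to-last letter is 'z' (vuffolnozf → vuffolnozfori, sideshuzg → sideshuzgori, defetozg → defetozgori) add -ori.
The other patterns: stems whose second-to-last letter is 'g' add the prefix zu-; stems whose second-to-last letter is 'v' double the final consonant and add -ani; stems whose second-to-last letter is 'b', 'd' or 'h' insert -ib- after the first vowel.
So ponwezg → ponwezgori.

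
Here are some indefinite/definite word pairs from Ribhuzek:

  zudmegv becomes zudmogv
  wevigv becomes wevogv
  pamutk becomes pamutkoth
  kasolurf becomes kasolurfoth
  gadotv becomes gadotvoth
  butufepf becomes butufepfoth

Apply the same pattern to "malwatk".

malwatkoth

zudmegv and gadotv both end in -v yet inflect differently (zudmogv, gadotvoth), so the final letter is not what conditions the rule; the second-to-last letter is.
"malwatk" has second-to-last letter 't'. The stems whose second-to-last letter is 't' (pamutk → pamutkoth, gadotv → gadotvoth) add -oth.
So malwatk → malwatkoth.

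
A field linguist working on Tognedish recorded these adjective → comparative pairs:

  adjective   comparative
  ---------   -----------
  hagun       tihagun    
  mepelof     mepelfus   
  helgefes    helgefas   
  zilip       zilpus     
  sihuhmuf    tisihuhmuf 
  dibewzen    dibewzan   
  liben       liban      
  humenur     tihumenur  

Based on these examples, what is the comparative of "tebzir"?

tebzrus

hagun and dibewzen both end in -n yet inflect differently (tihagun, dibewzan), so the final letter is not what conditions the rule; the last vowel is.
"tebzir" has last vowel 'i'. The one such stem in the data (zilip → zilpus) deletes the last vowel and adds -us (as does mepelof), so the same rule applies.
The other patterns: stems whose last vowel is 'u' add the prefix ti-; stems whose last vowel is 'e' change the last vowel to 'a'.
So tebzir → tebzrus.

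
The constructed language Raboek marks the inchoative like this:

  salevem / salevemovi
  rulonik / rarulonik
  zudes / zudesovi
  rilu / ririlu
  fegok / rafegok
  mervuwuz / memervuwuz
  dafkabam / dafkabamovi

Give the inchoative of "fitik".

rafitik

rulonik and rilu both begin with r- yet inflect differently (rarulonik, ririlu), so the first letter is not what conditions the rule; the final letter is.
"fitik" ends in -k. The stems ending in -k (rulonik → rarulonik, fegok → rafegok) add the prefix ra-.
So fitik → rafitik.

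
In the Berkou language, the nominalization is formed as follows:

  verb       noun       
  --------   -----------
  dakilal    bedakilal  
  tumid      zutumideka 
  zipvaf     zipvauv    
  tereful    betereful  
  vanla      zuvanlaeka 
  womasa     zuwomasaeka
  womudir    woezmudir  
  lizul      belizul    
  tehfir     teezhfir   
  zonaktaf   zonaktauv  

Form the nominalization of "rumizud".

zurumizudeka

womasa and dakilal both have last vowel 'a' yet inflect differently (zuwomasaeka, bedakilal), so the last vowel is not what conditions the rule; the final letter is.
"rumizud" ends in -d. The one such stem in the data (tumid → zutumideka) adds zu- … -eka around the stem, so the same rule applies.
So rumizud → zurumizudeka.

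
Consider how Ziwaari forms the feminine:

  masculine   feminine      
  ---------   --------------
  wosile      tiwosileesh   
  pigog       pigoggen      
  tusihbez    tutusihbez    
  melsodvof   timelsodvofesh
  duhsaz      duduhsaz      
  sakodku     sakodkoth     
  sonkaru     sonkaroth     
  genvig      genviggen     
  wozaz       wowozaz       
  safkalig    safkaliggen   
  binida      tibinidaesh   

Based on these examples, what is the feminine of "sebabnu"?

sebabnoth

duhsaz and binida both have last vowel 'a' yet inflect differently (duduhsaz, tibinidaesh), so the last vowel is not what conditions the rule; the final letter is.
"sebabnu" ends in -u. The stems ending in -u (sonkaru → sonkaroth, sakodku → sakodkoth) drop the final letter and add -oth.
The other patterns: stems ending in -g double the final consonant and add -en; stems ending in -z repeat the first consonant+vowel as a prefix; stems ending in -a, -e or -f add ti- … -esh around the stem.
So sebabnu → sebabnoth.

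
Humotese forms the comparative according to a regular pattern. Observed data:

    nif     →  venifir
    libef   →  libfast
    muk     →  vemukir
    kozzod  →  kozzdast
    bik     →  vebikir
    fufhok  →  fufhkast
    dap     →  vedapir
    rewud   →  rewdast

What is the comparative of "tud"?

vetudir

libef and nif both end in -f yet inflect differently (libfast, venifir), so the final letter is not what conditions the rule; the number of vowels is.
"tud" has 1 vowel. The stems with 1 vowel (dap → vedapir, nif → venifir, bik → vebikir) add ve- … -ir around the stem.
The other pattern: stems with 2 vowels delete the last vowel and add -ast.
So tud → vetudir.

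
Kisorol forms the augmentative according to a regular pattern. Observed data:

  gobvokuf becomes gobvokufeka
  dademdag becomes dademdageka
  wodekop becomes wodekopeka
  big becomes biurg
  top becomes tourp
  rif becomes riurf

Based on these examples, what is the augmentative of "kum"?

kuurm

dademdag and big both end in -g yet inflect differently (dademdageka, biurg), so the final letter is not what conditions the rule; the number of vowels is.
"kum" has 1 vowel. The stems with 1 vowel (big → biurg, top → tourp, rif → riurf) insert -ur- after the first vowel.
The other pattern: stems with 3 vowels add -eka.
So kum → kuurm.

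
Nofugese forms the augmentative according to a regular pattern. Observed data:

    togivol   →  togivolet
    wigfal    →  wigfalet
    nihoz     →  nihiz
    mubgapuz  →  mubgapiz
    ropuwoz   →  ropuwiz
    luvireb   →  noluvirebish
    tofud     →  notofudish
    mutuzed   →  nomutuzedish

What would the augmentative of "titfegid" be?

togivol and nihoz both have last vowel 'o' yet inflect differently (togivolet, nihiz), so the last vowel is not what conditions the rule; the final letter is.
"titfegid" ends in -d. The stems ending in -d (tofud → notofudish, mutuzed → nomutuzedish) add no- … -ish around the stem.
The other patterns: stems ending in -l add -et; stems ending in -z change the last vowel to 'i'.
So titfegid → notitfegidish.

notitfegidish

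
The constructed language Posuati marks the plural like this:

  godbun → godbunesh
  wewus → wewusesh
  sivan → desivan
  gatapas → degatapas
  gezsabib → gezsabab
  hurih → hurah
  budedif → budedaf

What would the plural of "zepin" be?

"zepin" has last vowel 'i'. The stems whose last vowel is 'i' (gezsabib → gezsabab, hurih → hurah, budedif → budedaf) change the last vowel to 'a'.
So zepin → zepan.

zepan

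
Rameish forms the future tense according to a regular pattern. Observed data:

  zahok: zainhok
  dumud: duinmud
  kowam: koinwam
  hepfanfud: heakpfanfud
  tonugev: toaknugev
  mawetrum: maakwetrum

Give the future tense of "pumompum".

dumud and hepfanfud both end in -d yet inflect differently (duinmud, heakpfanfud), so the final letter is not what conditions the rule; the number of vowels is.
"pumompum" has 3 vowels. The stems with 3 vowels (hepfanfud → heakpfanfud, tonugev → toaknugev, mawetrum → maakwetrum) insert -ak- after the first vowel.
So pumompum → puakmompum.

puakmompum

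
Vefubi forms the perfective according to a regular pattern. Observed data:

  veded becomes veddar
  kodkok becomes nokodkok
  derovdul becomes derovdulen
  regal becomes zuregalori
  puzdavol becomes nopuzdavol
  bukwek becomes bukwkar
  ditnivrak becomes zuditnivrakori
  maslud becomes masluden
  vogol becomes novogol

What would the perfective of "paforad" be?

"paforad" has last vowel 'a'. The stems whose last vowel is 'a' (ditnivrak → zuditnivrakori, regal → zuregalori) add zu- … -ori around the stem.
The other patterns: stems whose last vowel is 'e' delete the last vowel and add -ar; stems whose last vowel is 'o' add the prefix no-; stems whose last vowel is 'u' add -en.
So paforad → zupaforadori.

zupaforadori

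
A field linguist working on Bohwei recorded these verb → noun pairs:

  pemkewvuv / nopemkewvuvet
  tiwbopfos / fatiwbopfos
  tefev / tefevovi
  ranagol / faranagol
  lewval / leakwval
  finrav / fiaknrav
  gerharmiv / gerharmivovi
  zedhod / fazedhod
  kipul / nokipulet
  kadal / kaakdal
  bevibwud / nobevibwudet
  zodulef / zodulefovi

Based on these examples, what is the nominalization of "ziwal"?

ziakwal

kadal and ranagol both end in -l yet inflect differently (kaakdal, faranagol), so the final letter is not what conditions the rule; the last vowel is.
"ziwal" has last vowel 'a'. The stems whose last vowel is 'a' (kadal → kaakdal, finrav → fiaknrav, lewval → leakwval) insert -ak- after the first vowel.
So ziwal → ziakwal.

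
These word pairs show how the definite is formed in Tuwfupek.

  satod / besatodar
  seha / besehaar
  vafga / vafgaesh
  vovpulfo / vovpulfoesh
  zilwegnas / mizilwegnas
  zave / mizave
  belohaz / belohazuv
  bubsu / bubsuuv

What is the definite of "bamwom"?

bamwomuv

seha and vafga both end in -a yet inflect differently (besehaar, vafgaesh), so the final letter is not what conditions the rule; the first letter is.
"bamwom" begins with b-. The stems beginning with b- (belohaz → belohazuv, bubsu → bubsuuv) add -uv.
The other patterns: stems beginning with s- add be- … -ar around the stem; stems beginning with v- add -esh; stems beginning with z- add the prefix mi-.
So bamwom → bamwomuv.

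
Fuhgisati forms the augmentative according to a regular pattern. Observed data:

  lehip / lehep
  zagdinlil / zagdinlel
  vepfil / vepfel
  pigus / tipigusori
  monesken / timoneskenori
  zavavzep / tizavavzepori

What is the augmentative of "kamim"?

lehip and zavavzep both end in -p yet inflect differently (lehep, tizavavzepori), so the final letter is not what conditions the rule; the last vowel is.
"kamim" has last vowel 'i'. The stems whose last vowel is 'i' (lehip → lehep, zagdinlil → zagdinlel, vepfil → vepfel) change the last vowel to 'e'.
So kamim → kamem.

kamem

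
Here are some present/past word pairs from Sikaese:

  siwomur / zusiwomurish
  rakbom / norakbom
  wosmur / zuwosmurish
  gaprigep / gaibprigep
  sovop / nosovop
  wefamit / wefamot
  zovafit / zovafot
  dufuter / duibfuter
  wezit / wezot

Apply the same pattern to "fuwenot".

nofuwenot

dufuter and siwomur both end in -r yet inflect differently (duibfuter, zusiwomurish), so the final letter is not what conditions the rule; the last vowel is.
"fuwenot" has last vowel 'o'. The stems whose last vowel is 'o' (rakbom → norakbom, sovop → nosovop) add the prefix no-.
So fuwenot → nofuwenot.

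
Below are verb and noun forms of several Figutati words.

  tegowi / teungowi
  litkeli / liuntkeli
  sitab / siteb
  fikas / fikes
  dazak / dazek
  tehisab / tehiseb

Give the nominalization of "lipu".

liunpu

"lipu" ends in a vowel. The stems ending in a vowel (tegowi → teungowi, litkeli → liuntkeli) insert -un- after the first vowel.
The other pattern: stems ending in a consonant change the last vowel to 'e'.
So lipu → liunpu.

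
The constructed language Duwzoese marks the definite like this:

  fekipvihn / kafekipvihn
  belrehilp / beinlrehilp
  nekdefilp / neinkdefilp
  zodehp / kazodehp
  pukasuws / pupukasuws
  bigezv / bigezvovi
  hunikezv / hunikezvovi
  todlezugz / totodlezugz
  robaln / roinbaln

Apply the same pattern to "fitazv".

belrehilp and zodehp both end in -p yet inflect differently (beinlrehilp, kazodehp), so the final letter is not what conditions the rule; the second-to-last letter is.
"fitazv" has second-to-last letter 'z'. The stems whose second-to-last letter is 'z' (bigezv → bigezvovi, hunikezv → hunikezvovi) add -ovi.
So fitazv → fitazvovi.

fitazvovi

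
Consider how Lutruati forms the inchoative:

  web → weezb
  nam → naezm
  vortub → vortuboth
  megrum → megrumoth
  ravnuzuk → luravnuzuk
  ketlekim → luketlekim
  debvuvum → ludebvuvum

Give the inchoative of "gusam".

web and vortub both end in -b yet inflect differently (weezb, vortuboth), so the final letter is not what conditions the rule; the number of vowels is.
"gusam" has 2 vowels. The stems with 2 vowels (vortub → vortuboth, megrum → megrumoth) add -oth.
So gusam → gusamoth.

gusamoth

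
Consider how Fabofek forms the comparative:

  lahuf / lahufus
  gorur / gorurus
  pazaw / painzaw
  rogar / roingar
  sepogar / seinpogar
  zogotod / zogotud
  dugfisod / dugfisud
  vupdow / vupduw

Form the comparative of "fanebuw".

fanebuwus

gorur and rogar both end in -r yet inflect differently (gorurus, roingar), so the final letter is not what conditions the rule; the last vowel is.
"fanebuw" has last vowel 'u'. The stems whose last vowel is 'u' (lahuf → lahufus, gorur → gorurus) add -us.
So fanebuw → fanebuwus.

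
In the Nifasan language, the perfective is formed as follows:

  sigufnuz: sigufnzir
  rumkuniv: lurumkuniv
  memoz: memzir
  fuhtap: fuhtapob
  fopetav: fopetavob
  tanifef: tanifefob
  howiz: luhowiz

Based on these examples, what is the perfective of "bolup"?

fopetav and rumkuniv both end in -v yet inflect differently (fopetavob, lurumkuniv), so the final letter is not what conditions the rule; the last vowel is.
"bolup" has last vowel 'u'. The one such stem in the data (sigufnuz → sigufnzir) deletes the last vowel and adds -ir (as does memoz), so the same rule applies.
The other patterns: stems whose last vowel is 'a' or 'e' add -ob; stems whose last vowel is 'i' add the prefix lu-.
So bolup → bolpir.

bolpir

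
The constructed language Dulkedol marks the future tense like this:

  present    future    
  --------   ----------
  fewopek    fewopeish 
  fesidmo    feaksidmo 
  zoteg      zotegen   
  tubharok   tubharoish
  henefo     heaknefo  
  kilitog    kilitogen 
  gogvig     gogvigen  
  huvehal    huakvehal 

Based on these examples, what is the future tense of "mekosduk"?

"mekosduk" ends in -k. The stems ending in -k (tubharok → tubharoish, fewopek → fewopeish) drop the final letter and add -ish.
So mekosduk → mekosduish.

mekosduish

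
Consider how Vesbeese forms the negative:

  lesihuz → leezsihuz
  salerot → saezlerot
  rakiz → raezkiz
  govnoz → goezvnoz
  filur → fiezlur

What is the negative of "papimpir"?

paezpimpir

Every pair shown (lesihuz → leezsihuz, salerot → saezlerot, rakiz → raezkiz, …) follows the same rule: insert -ez- after the first vowel.
So papimpir → paezpimpir.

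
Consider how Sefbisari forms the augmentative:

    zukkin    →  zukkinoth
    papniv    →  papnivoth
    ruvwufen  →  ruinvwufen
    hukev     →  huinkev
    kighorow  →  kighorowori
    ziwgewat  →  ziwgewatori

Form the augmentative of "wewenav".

wewenavori

"wewenav" has last vowel 'a'. The one such stem in the data (ziwgewat → ziwgewatori) adds -ori, so the same rule applies.
So wewenav → wewenavori.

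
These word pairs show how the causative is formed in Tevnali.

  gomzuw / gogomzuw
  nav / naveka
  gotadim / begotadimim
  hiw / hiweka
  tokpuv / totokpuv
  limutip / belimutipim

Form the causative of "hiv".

hiw and gomzuw both end in -w yet inflect differently (hiweka, gogomzuw), so the final letter is not what conditions the rule; the number of vowels is.
"hiv" has 1 vowel. The stems with 1 vowel (nav → naveka, hiw → hiweka) add -eka.
The other patterns: stems with 2 vowels repeat the first consonant+vowel as a prefix; stems with 3 vowels add be- … -im around the stem.
So hiv → hiveka.

hiveka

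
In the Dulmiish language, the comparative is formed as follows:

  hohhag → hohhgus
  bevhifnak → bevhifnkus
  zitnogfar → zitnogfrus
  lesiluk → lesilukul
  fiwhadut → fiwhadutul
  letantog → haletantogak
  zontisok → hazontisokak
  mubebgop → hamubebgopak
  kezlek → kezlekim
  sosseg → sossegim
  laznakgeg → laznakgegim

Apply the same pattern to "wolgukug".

bevhifnak and lesiluk both end in -k yet inflect differently (bevhifnkus, lesilukul), so the final letter is not what conditions the rule; the last vowel is.
"wolgukug" has last vowel 'u'. The stems whose last vowel is 'u' (lesiluk → lesilukul, fiwhadut → fiwhadutul) add -ul.
So wolgukug → wolgukugul.

wolgukugul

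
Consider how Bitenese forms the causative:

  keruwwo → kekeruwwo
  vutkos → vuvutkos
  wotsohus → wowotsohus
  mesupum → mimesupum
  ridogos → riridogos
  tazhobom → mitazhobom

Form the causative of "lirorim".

milirorim

tazhobom and keruwwo both have last vowel 'o' yet inflect differently (mitazhobom, kekeruwwo), so the last vowel is not what conditions the rule; the final letter is.
"lirorim" ends in -m. The stems ending in -m (tazhobom → mitazhobom, mesupum → mimesupum) add the prefix mi-.
So lirorim → milirorim.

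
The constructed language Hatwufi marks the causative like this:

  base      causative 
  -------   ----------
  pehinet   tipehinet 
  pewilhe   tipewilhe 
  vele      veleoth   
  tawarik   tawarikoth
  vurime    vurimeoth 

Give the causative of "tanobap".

pewilhe and vele both end in -e yet inflect differently (tipewilhe, veleoth), so the final letter is not what conditions the rule; the first letter is.
"tanobap" begins with t-. The one such stem in the data (tawarik → tawarikoth) adds -oth, so the same rule applies.
The other pattern: stems beginning with p- add the prefix ti-.
So tanobap → tanobapoth.

tanobapoth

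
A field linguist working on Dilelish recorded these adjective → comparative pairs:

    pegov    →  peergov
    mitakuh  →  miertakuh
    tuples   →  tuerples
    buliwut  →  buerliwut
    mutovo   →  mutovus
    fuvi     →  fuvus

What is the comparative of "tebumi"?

tebumus

"tebumi" ends in a vowel. The stems ending in a vowel (mutovo → mutovus, fuvi → fuvus) drop the final letter and add -us.
The other pattern: stems ending in a consonant insert -er- after the first vowel.
So tebumi → tebumus.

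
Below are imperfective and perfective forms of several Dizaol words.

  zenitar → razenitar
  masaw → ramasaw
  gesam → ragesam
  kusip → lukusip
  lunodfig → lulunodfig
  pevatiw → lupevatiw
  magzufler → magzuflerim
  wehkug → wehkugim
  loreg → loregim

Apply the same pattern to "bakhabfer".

masaw and pevatiw both end in -w yet inflect differently (ramasaw, lupevatiw), so the final letter is not what conditions the rule; the last vowel is.
"bakhabfer" has last vowel 'e'. The stems whose last vowel is 'e' (magzufler → magzuflerim, loreg → loregim) add -im.
The other patterns: stems whose last vowel is 'a' add the prefix ra-; stems whose last vowel is 'i' add the prefix lu-.
So bakhabfer → bakhabferim.

bakhabferim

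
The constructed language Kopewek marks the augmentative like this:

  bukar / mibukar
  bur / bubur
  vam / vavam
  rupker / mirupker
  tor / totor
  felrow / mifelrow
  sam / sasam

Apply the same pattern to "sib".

bukar and tor both end in -r yet inflect differently (mibukar, totor), so the final letter is not what conditions the rule; the number of vowels is.
"sib" has 1 vowel. The stems with 1 vowel (tor → totor, vam → vavam, bur → bubur) repeat the first consonant+vowel as a prefix.
So sib → sisib.

sisib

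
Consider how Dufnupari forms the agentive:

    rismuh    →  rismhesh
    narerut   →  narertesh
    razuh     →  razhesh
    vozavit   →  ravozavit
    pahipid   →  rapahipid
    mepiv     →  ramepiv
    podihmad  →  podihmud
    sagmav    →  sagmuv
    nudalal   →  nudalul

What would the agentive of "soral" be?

sorul

narerut and vozavit both end in -t yet inflect differently (narertesh, ravozavit), so the final letter is not what conditions the rule; the last vowel is.
"soral" has last vowel 'a'. The stems whose last vowel is 'a' (podihmad → podihmud, sagmav → sagmuv, nudalal → nudalul) change the last vowel to 'u'.
The other patterns: stems whose last vowel is 'u' delete the last vowel and add -esh; stems whose last vowel is 'i' add the prefix ra-.
So soral → sorul.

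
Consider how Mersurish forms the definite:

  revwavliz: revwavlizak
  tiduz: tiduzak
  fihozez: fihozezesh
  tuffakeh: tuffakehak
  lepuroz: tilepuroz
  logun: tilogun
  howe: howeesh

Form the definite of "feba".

febaesh

"feba" begins with f-. The one such stem in the data (fihozez → fihozezesh) adds -esh, so the same rule applies.
The other patterns: stems beginning with l- add the prefix ti-; stems beginning with r- or t- add -ak.
So feba → febaesh.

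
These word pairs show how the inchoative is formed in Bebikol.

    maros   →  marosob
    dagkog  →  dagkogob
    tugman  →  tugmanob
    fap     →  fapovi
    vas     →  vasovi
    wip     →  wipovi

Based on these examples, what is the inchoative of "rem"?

removi

maros and vas both end in -s yet inflect differently (marosob, vasovi), so the final letter is not what conditions the rule; the number of vowels is.
"rem" has 1 vowel. The stems with 1 vowel (fap → fapovi, vas → vasovi, wip → wipovi) add -ovi.
The other pattern: stems with 2 vowels add -ob.
So rem → removi.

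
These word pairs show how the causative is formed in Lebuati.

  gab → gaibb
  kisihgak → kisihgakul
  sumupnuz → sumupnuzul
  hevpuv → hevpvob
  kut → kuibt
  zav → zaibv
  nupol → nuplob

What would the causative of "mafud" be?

mafdob

zav and hevpuv both end in -v yet inflect differently (zaibv, hevpvob), so the final letter is not what conditions the rule; the number of vowels is.
"mafud" has 2 vowels. The stems with 2 vowels (nupol → nuplob, hevpuv → hevpvob) delete the last vowel and add -ob.
The other patterns: stems with 1 vowel insert -ib- after the first vowel; stems with 3 vowels add -ul.
So mafud → mafdob.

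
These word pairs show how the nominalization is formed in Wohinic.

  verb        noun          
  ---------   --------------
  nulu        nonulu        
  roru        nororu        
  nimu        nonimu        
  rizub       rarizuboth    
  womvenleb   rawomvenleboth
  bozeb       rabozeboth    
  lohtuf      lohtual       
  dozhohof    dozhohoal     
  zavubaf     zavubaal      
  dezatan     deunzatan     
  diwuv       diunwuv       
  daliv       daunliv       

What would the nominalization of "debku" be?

nulu and rizub both have last vowel 'u' yet inflect differently (nonulu, rarizuboth), so the last vowel is not what conditions the rule; the final letter is.
"debku" ends in -u. The stems ending in -u (nulu → nonulu, roru → nororu, nimu → nonimu) add the prefix no-.
So debku → nodebku.

nodebku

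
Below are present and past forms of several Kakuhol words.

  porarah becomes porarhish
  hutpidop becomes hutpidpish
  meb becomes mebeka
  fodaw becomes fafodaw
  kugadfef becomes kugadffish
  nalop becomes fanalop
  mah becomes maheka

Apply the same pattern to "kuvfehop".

nalop and hutpidop both end in -p yet inflect differently (fanalop, hutpidpish), so the final letter is not what conditions the rule; the number of vowels is.
"kuvfehop" has 3 vowels. The stems with 3 vowels (hutpidop → hutpidpish, porarah → porarhish, kugadfef → kugadffish) delete the last vowel and add -ish.
So kuvfehop → kuvfehpish.

kuvfehpish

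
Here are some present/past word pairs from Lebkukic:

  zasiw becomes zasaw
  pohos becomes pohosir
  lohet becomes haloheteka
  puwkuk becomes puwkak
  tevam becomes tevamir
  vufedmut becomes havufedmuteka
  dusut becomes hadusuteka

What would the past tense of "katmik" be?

katmak

"katmik" ends in -k. The one such stem in the data (puwkuk → puwkak) changes the last vowel to 'a' (as does zasiw), so the same rule applies.
So katmik → katmak.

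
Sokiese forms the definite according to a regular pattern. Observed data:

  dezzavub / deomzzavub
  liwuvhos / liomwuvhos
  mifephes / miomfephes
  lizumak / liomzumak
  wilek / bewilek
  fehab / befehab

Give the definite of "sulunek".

suomlunek

"sulunek" has 3 vowels. The stems with 3 vowels (dezzavub → deomzzavub, liwuvhos → liomwuvhos, mifephes → miomfephes) insert -om- after the first vowel.
So sulunek → suomlunek.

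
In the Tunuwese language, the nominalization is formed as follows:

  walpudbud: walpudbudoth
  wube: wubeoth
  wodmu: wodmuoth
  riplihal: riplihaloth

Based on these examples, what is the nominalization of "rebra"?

rebraoth

Every pair shown (walpudbud → walpudbudoth, wube → wubeoth, wodmu → wodmuoth, …) follows the same rule: add -oth.
So rebra → rebraoth.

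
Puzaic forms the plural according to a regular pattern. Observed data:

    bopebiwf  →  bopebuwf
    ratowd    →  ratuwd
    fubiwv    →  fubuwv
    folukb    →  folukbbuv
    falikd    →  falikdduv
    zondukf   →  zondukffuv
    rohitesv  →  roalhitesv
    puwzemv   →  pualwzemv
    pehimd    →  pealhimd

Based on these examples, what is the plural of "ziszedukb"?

ziszedukbbuv

ratowd and falikd both end in -d yet inflect differently (ratuwd, falikdduv), so the final letter is not what conditions the rule; the second-to-last letter is.
"ziszedukb" has second-to-last letter 'k'. The stems whose second-to-last letter is 'k' (folukb → folukbbuv, falikd → falikdduv, zondukf → zondukffuv) double the final consonant and add -uv.
The other patterns: stems whose second-to-last letter is 'w' change the last vowel to 'u'; stems whose second-to-last letter is 'm' or 's' insert -al- after the first vowel.
So ziszedukb → ziszedukbbuv.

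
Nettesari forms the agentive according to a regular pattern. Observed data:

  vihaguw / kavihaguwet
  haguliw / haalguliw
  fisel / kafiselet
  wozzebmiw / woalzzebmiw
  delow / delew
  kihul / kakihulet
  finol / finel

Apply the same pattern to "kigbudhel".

haguliw and delow both end in -w yet inflect differently (haalguliw, delew), so the final letter is not what conditions the rule; the last vowel is.
"kigbudhel" has last vowel 'e'. The one such stem in the data (fisel → kafiselet) adds ka- … -et around the stem, so the same rule applies.
The other patterns: stems whose last vowel is 'i' insert -al- after the first vowel; stems whose last vowel is 'o' change the last vowel to 'e'.
So kigbudhel → kakigbudhelet.

kakigbudhelet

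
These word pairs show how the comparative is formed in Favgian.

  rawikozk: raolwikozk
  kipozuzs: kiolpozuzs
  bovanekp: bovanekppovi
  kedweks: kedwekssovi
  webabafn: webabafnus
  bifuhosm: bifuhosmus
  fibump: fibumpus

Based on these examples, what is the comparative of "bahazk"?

baolhazk

kipozuzs and kedweks both end in -s yet inflect differently (kiolpozuzs, kedwekssovi), so the final letter is not what conditions the rule; the second-to-last letter is.
"bahazk" has second-to-last letter 'z'. The stems whose second-to-last letter is 'z' (rawikozk → raolwikozk, kipozuzs → kiolpozuzs) insert -ol- after the first vowel.
So bahazk → baolhazk.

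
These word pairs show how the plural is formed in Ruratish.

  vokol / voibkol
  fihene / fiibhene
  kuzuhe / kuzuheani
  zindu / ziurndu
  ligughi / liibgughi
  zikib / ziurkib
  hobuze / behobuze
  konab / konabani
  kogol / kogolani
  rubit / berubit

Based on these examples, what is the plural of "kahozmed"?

"kahozmed" begins with k-. The stems beginning with k- (konab → konabani, kuzuhe → kuzuheani, kogol → kogolani) add -ani.
So kahozmed → kahozmedani.

kahozmedani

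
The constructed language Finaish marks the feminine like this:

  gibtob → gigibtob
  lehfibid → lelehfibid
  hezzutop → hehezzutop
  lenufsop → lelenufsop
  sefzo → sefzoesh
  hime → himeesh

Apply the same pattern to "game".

"game" ends in a vowel. The stems ending in a vowel (sefzo → sefzoesh, hime → himeesh) add -esh.
The other pattern: stems ending in a consonant repeat the first consonant+vowel as a prefix.
So game → gameesh.

gameesh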